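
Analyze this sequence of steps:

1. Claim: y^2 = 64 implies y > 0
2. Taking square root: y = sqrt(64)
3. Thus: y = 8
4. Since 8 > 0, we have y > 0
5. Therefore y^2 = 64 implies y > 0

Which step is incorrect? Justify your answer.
Step 2: Taking square root: y = sqrt(64)

Step 2 takes the square root and assumes the positive root only. The equation y^2 = 64 actually has two solutions: y = 8 and y = -8. The proof silently assumes y > 0 without justification, then uses this assumption to conclude y > 0, which is circular. The counterexample y = -8 shows the claim is false.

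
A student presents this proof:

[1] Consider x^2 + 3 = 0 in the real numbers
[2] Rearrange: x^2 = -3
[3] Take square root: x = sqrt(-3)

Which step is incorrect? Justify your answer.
Step 3: Take square root: x = sqrt(-3)

Step 3 takes the square root of -3, which is negative. In the real number system, the square root of a negative number is undefined. The equation x^2 + 3 = 0 has no real solutions. Square roots of negative numbers only exist in the complex numbers.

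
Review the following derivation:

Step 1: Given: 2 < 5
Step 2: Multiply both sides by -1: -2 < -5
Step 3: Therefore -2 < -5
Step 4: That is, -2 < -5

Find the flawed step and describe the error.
Step 2: Multiply both sides by -1: -2 < -5

Step 2 multiplies both sides by -1 but fails to reverse the inequality sign. When multiplying (or dividing) an inequality by a negative number, the direction must be reversed. Since 2 < 5, we should get -2 > -5, i.e., -2 > -5.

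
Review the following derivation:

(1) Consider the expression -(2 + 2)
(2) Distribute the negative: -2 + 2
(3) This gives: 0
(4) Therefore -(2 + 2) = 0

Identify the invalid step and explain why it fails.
Step 2: Distribute the negative: -2 + 2

Step 2 incorrectly distributes the negative sign. The correct distribution is -(2 + 2) = -2 - 2 = -4. The negative must be applied to both terms, not just the first. The error treats -(2 + 2) as -2 + 2, which equals 0 instead of -4.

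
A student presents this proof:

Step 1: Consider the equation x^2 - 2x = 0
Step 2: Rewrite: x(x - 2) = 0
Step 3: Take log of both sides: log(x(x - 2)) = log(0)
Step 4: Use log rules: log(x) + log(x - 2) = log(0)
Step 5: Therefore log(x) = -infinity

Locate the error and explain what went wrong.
Step 3: Take log of both sides: log(x(x - 2)) = log(0)

Step 3 takes the logarithm of both sides, resulting in log(0) on the right side. The logarithm is only defined for positive numbers; log(0) is undefined (approaches negative infinity). This operation is invalid.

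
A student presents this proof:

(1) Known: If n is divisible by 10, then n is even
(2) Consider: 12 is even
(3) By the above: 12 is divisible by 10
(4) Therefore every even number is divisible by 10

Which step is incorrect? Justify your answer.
Step 3: By the above: 12 is divisible by 10

Step 3 commits the fallacy of affirming the consequent. The known fact 'divisible by 10 → even' does NOT imply 'even → divisible by 10'. That would be the converse, which is false. For example, 12 is even but 12 ÷ 10 = 1.20, which is not an integer.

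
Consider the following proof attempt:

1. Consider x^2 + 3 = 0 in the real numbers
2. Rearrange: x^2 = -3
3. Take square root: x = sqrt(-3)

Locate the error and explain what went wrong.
Step 3: Take square root: x = sqrt(-3)

Step 3 takes the square root of -3, which is negative. In the real number system, the square root of a negative number is undefined. The equation x^2 + 3 = 0 has no real solutions. Square roots of negative numbers only exist in the complex numbers.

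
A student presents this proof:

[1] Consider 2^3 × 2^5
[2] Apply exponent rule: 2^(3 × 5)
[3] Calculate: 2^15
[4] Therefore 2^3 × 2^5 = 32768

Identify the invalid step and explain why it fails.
Step 2: Apply exponent rule: 2^(3 × 5)

Step 2 incorrectly states that a^b × a^c = a^(b×c). The correct rule is a^b × a^c = a^(b+c). The actual value is 2^3 × 2^5 = 2^8 = 256, not 2^15 = 32768.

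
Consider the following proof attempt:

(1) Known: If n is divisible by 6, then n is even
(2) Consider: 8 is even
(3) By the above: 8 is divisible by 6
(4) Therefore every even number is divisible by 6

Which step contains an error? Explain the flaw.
Step 3: By the above: 8 is divisible by 6

Step 3 commits the fallacy of affirming the consequent. The known fact 'divisible by 6 → even' does NOT imply 'even → divisible by 6'. That would be the converse, which is false. For example, 8 is even but 8 ÷ 6 = 1.33, which is not an integer.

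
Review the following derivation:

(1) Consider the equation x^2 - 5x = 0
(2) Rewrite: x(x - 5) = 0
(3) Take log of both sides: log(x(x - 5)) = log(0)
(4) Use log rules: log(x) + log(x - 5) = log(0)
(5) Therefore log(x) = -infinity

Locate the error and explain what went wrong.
Step 3: Take log of both sides: log(x(x - 5)) = log(0)

Step 3 takes the logarithm of both sides, resulting in log(0) on the right side. The logarithm is only defined for positive numbers; log(0) is undefined (approaches negative infinity). This operation is invalid.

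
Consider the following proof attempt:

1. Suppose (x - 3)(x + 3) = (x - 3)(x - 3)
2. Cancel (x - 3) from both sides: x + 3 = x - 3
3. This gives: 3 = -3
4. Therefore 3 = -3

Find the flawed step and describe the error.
Step 2: Cancel (x - 3) from both sides: x + 3 = x - 3

Step 2 cancels (x - 3) from both sides. This is only valid if (x - 3) ≠ 0, i.e., x ≠ 3. When x = 3, both sides equal zero regardless of the other factors. The correct approach requires considering x = 3 as a separate case.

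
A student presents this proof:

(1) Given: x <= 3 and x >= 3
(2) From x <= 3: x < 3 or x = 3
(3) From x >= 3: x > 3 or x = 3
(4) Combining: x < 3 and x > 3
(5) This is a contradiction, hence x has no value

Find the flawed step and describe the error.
Step 4: Combining: x < 3 and x > 3

Step 4 incorrectly combines the conditions. From x <= 3 and x >= 3, the intersection is x = 3. The error treats the 'or' cases as 'and' requirements. The correct conclusion is that x = 3 is the unique solution, not that no solution exists.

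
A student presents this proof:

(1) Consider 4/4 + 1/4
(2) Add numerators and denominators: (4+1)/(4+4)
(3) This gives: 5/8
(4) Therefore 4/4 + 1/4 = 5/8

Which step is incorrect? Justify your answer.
Step 2: Add numerators and denominators: (4+1)/(4+4)

Step 2 incorrectly adds fractions by separately adding numerators and denominators. This is wrong. The correct method requires a common denominator: 4/4 + 1/4 = (4×4 + 1×4)/(4×4) = 20/16 = 5/4. The method used gives 5/8, which is different.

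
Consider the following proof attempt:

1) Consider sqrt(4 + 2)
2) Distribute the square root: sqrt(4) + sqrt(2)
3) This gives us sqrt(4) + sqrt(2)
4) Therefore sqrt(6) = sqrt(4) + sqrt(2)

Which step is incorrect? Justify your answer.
Step 2: Distribute the square root: sqrt(4) + sqrt(2)

Step 2 incorrectly 'distributes' the square root over addition. The square root function does not distribute: sqrt(a + b) ≠ sqrt(a) + sqrt(b). In fact, sqrt(4 + 2) = sqrt(6) ≈ 2.4495, while sqrt(4) + sqrt(2) ≈ 3.4142.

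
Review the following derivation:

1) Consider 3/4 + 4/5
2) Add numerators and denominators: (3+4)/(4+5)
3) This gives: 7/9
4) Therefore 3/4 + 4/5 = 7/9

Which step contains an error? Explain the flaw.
Step 2: Add numerators and denominators: (3+4)/(4+5)

Step 2 incorrectly adds fractions by separately adding numerators and denominators. This is wrong. The correct method requires a common denominator: 3/4 + 4/5 = (3×5 + 4×4)/(4×5) = 31/20 = 31/20. The method used gives 7/9, which is different.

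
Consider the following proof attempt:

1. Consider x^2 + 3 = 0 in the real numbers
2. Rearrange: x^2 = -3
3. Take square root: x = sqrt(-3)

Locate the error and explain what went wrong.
Step 3: Take square root: x = sqrt(-3)

Step 3 takes the square root of -3, which is negative. In the real number system, the square root of a negative number is undefined. The equation x^2 + 3 = 0 has no real solutions. Square roots of negative numbers only exist in the complex numbers.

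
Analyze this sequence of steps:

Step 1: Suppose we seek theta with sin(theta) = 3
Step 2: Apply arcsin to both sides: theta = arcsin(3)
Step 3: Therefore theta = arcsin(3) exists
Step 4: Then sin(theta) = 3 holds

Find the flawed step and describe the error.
Step 2: Apply arcsin to both sides: theta = arcsin(3)

Step 2 applies arcsin to 3. However, arcsin(x) is only defined for x in [-1, 1] because sin(theta) can only produce values in that range. Since |3| > 1, arcsin(3) is undefined. There is no angle whose sine equals 3.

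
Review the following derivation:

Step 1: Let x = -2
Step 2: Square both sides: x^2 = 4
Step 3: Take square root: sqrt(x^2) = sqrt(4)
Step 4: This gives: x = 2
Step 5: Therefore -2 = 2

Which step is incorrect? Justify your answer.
Step 4: This gives: x = 2

Step 4 incorrectly states that sqrt(x^2) = x. The correct identity is sqrt(x^2) = |x|. Since x = -2 < 0, we have sqrt(x^2) = |-2| = 2, not x = -2.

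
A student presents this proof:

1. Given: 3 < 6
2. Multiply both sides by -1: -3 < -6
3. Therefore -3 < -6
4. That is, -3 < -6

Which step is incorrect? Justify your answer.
Step 2: Multiply both sides by -1: -3 < -6

Step 2 multiplies both sides by -1 but fails to reverse the inequality sign. When multiplying (or dividing) an inequality by a negative number, the direction must be reversed. Since 3 < 6, we should get -3 > -6, i.e., -3 > -6.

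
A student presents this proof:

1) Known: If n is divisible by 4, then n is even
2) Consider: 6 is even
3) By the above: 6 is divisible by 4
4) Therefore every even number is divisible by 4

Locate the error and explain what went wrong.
Step 3: By the above: 6 is divisible by 4

Step 3 commits the fallacy of affirming the consequent. The known fact 'divisible by 4 → even' does NOT imply 'even → divisible by 4'. That would be the converse, which is false. For example, 6 is even but 6 ÷ 4 = 1.50, which is not an integer.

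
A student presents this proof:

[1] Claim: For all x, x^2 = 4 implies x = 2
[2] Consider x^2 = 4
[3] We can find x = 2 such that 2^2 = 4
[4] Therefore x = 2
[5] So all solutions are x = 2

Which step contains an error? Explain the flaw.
Step 4: Therefore x = 2

Step 4 incorrectly concludes that x = 2 is the only solution. The proof shows that x = 2 is A solution (existence), but does not show it is the ONLY solution (uniqueness). In fact, x = -2 is also a solution since (-2)^2 = 4. Finding one solution doesn't prove there are no others.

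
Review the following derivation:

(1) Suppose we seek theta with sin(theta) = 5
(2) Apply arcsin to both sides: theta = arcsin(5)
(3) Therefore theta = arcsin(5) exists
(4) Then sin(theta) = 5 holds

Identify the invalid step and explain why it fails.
Step 2: Apply arcsin to both sides: theta = arcsin(5)

Step 2 applies arcsin to 5. However, arcsin(x) is only defined for x in [-1, 1] because sin(theta) can only produce values in that range. Since |5| > 1, arcsin(5) is undefined. There is no angle whose sine equals 5.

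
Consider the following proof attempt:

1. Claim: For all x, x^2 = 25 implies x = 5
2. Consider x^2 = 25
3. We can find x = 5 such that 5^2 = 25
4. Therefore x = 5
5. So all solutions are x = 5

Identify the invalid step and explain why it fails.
Step 4: Therefore x = 5

Step 4 incorrectly concludes that x = 5 is the only solution. The proof shows that x = 5 is A solution (existence), but does not show it is the ONLY solution (uniqueness). In fact, x = -5 is also a solution since (-5)^2 = 25. Finding one solution doesn't prove there are no others.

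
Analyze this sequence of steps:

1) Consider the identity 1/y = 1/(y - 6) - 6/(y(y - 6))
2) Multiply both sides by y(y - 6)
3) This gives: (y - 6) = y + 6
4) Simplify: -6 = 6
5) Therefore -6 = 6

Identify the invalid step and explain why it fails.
Step 3: This gives: (y - 6) = y + 6

Step 3 makes a sign error when clearing denominators. Multiplying -6/(y(y - 6)) by y(y - 6) gives -6, not +6. The correct result is (y - 6) = y - 6, which is trivially true, not (y - 6) = y + 6. (Step 1 is a valid identity: 1/(y - 6) - 6/(y(y - 6)) = (y - 6)/(y(y - 6)) = 1/y.)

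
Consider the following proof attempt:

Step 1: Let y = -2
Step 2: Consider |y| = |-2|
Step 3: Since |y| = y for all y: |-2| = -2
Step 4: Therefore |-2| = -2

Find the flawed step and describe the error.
Step 3: Since |y| = y for all y: |-2| = -2

Step 3 incorrectly states that |y| = y for all y. The correct definition is |y| = y when y >= 0, and |y| = -y when y < 0. Since -2 < 0, we have |-2| = -(-2) = 2, not -2.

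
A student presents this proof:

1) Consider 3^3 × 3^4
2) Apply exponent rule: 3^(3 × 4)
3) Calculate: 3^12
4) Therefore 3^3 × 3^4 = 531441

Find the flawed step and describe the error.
Step 2: Apply exponent rule: 3^(3 × 4)

Step 2 incorrectly states that a^b × a^c = a^(b×c). The correct rule is a^b × a^c = a^(b+c). The actual value is 3^3 × 3^4 = 3^7 = 2187, not 3^12 = 531441.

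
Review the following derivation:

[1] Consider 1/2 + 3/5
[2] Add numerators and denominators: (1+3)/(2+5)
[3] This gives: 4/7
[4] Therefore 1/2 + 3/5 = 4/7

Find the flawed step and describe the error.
Step 2: Add numerators and denominators: (1+3)/(2+5)

Step 2 incorrectly adds fractions by separately adding numerators and denominators. This is wrong. The correct method requires a common denominator: 1/2 + 3/5 = (1×5 + 3×2)/(2×5) = 11/10 = 11/10. The method used gives 4/7, which is different.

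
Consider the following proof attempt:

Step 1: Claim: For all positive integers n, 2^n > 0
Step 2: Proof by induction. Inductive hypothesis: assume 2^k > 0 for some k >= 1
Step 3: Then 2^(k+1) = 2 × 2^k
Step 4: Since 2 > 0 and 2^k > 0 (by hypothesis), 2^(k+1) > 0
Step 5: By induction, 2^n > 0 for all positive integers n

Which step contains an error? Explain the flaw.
Step 5: By induction, 2^n > 0 for all positive integers n

Step 5 concludes the proof by induction, but no base case was ever established. A valid induction proof requires: (1) a base case proving 2^1 > 0, and (2) an inductive step showing IF 2^k > 0 THEN 2^(k+1) > 0. Steps 2-4 correctly establish the inductive step, but without the base case the conclusion in step 5 does not follow.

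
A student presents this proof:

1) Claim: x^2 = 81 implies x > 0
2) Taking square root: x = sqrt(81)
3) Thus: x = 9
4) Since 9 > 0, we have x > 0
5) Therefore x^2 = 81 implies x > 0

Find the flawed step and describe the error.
Step 2: Taking square root: x = sqrt(81)

Step 2 takes the square root and assumes the positive root only. The equation x^2 = 81 actually has two solutions: x = 9 and x = -9. The proof silently assumes x > 0 without justification, then uses this assumption to conclude x > 0, which is circular. The counterexample x = -9 shows the claim is false.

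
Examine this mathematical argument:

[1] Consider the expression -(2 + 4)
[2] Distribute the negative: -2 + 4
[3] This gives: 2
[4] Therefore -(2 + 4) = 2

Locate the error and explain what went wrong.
Step 2: Distribute the negative: -2 + 4

Step 2 incorrectly distributes the negative sign. The correct distribution is -(2 + 4) = -2 - 4 = -6. The negative must be applied to both terms, not just the first. The error treats -(2 + 4) as -2 + 4, which equals 2 instead of -6.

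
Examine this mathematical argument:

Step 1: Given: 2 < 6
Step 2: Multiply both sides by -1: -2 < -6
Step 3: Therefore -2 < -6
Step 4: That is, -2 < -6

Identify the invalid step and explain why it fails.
Step 2: Multiply both sides by -1: -2 < -6

Step 2 multiplies both sides by -1 but fails to reverse the inequality sign. When multiplying (or dividing) an inequality by a negative number, the direction must be reversed. Since 2 < 6, we should get -2 > -6, i.e., -2 > -6.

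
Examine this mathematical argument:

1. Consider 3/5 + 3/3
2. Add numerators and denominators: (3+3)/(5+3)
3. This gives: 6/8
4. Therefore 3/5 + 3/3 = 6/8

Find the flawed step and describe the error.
Step 2: Add numerators and denominators: (3+3)/(5+3)

Step 2 incorrectly adds fractions by separately adding numerators and denominators. This is wrong. The correct method requires a common denominator: 3/5 + 3/3 = (3×3 + 3×5)/(5×3) = 24/15 = 8/5. The method used gives 6/8, which is different.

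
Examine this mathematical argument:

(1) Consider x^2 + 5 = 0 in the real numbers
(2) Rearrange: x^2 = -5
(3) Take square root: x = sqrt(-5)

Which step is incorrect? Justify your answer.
Step 3: Take square root: x = sqrt(-5)

Step 3 takes the square root of -5, which is negative. In the real number system, the square root of a negative number is undefined. The equation x^2 + 5 = 0 has no real solutions. Square roots of negative numbers only exist in the complex numbers.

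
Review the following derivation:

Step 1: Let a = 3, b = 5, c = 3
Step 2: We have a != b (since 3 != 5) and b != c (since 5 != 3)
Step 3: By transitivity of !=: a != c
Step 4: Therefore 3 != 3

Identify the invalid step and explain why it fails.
Step 3: By transitivity of !=: a != c

Step 3 incorrectly applies transitivity to the '!=' relation. Transitivity states: if a R b and b R c, then a R c. However, '!=' is not transitive. Counterexample: 3 != 5 and 5 != 3, but 3 = 3 (both equal 3). Transitivity holds for relations like <, <=, =, but not for !=.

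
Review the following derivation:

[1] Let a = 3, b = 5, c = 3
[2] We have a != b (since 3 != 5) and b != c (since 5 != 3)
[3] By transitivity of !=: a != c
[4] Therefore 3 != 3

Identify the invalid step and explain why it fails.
Step 3: By transitivity of !=: a != c

Step 3 incorrectly applies transitivity to the '!=' relation. Transitivity states: if a R b and b R c, then a R c. However, '!=' is not transitive. Counterexample: 3 != 5 and 5 != 3, but 3 = 3 (both equal 3). Transitivity holds for relations like <, <=, =, but not for !=.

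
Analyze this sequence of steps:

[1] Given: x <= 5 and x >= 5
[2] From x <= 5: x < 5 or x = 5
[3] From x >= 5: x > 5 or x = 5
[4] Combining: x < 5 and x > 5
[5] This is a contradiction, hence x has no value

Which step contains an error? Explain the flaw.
Step 4: Combining: x < 5 and x > 5

Step 4 incorrectly combines the conditions. From x <= 5 and x >= 5, the intersection is x = 5. The error treats the 'or' cases as 'and' requirements. The correct conclusion is that x = 5 is the unique solution, not that no solution exists.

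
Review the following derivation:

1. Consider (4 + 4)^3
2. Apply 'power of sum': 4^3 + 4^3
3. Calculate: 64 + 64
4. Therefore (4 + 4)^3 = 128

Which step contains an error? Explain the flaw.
Step 2: Apply 'power of sum': 4^3 + 4^3

Step 2 incorrectly applies a non-existent rule '(a+b)^n = a^n + b^n'. This is false in general. The correct expansion uses the binomial theorem. The actual value is (4 + 4)^3 = 8^3 = 512, not 128.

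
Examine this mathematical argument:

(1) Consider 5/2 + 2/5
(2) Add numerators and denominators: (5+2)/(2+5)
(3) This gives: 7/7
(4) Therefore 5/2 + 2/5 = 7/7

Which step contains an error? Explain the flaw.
Step 2: Add numerators and denominators: (5+2)/(2+5)

Step 2 incorrectly adds fractions by separately adding numerators and denominators. This is wrong. The correct method requires a common denominator: 5/2 + 2/5 = (5×5 + 2×2)/(2×5) = 29/10 = 29/10. The method used gives 7/7, which is different.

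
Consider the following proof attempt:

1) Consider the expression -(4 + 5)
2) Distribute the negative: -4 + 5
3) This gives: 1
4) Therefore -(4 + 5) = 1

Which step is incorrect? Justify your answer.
Step 2: Distribute the negative: -4 + 5

Step 2 incorrectly distributes the negative sign. The correct distribution is -(4 + 5) = -4 - 5 = -9. The negative must be applied to both terms, not just the first. The error treats -(4 + 5) as -4 + 5, which equals 1 instead of -9.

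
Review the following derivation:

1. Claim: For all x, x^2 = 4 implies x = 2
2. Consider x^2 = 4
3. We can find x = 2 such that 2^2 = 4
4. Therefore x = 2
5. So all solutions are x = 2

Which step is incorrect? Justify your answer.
Step 4: Therefore x = 2

Step 4 incorrectly concludes that x = 2 is the only solution. The proof shows that x = 2 is A solution (existence), but does not show it is the ONLY solution (uniqueness). In fact, x = -2 is also a solution since (-2)^2 = 4. Finding one solution doesn't prove there are no others.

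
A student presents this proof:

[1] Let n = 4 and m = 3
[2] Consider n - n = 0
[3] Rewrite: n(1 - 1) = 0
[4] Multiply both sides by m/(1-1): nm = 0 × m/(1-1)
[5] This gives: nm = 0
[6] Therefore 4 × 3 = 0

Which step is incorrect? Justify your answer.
Step 4: Multiply both sides by m/(1-1): nm = 0 × m/(1-1)

Step 4 multiplies both sides by m/(1-1). However, 1-1 = 0, so this is multiplication by m/0, which is undefined. We cannot multiply by an undefined expression.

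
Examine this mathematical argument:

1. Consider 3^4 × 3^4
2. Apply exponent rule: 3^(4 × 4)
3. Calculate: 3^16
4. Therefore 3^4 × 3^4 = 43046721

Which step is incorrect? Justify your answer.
Step 2: Apply exponent rule: 3^(4 × 4)

Step 2 incorrectly states that a^b × a^c = a^(b×c). The correct rule is a^b × a^c = a^(b+c). The actual value is 3^4 × 3^4 = 3^8 = 6561, not 3^16 = 43046721.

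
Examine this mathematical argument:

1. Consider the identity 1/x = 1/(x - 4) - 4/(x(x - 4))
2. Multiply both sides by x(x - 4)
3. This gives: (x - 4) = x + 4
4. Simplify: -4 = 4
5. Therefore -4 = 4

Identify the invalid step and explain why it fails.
Step 3: This gives: (x - 4) = x + 4

Step 3 makes a sign error when clearing denominators. Multiplying -4/(x(x - 4)) by x(x - 4) gives -4, not +4. The correct result is (x - 4) = x - 4, which is trivially true, not (x - 4) = x + 4. (Step 1 is a valid identity: 1/(x - 4) - 4/(x(x - 4)) = (x - 4)/(x(x - 4)) = 1/x.)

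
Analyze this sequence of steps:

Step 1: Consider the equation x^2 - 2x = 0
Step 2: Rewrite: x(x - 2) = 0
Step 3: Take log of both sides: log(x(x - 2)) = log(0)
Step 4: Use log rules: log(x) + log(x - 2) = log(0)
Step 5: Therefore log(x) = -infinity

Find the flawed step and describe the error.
Step 3: Take log of both sides: log(x(x - 2)) = log(0)

Step 3 takes the logarithm of both sides, resulting in log(0) on the right side. The logarithm is only defined for positive numbers; log(0) is undefined (approaches negative infinity). This operation is invalid.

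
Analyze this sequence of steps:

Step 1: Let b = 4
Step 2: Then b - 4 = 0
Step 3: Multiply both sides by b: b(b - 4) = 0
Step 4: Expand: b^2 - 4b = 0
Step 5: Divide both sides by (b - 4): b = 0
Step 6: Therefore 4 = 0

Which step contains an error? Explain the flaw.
Step 5: Divide both sides by (b - 4): b = 0

Step 5 divides both sides by (b - 4). However, since b = 4, we have (b - 4) = 0. Division by zero is undefined, making this step invalid.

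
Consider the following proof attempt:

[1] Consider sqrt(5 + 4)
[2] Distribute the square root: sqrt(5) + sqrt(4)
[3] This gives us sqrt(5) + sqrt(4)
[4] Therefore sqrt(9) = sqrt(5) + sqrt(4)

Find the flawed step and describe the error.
Step 2: Distribute the square root: sqrt(5) + sqrt(4)

Step 2 incorrectly 'distributes' the square root over addition. The square root function does not distribute: sqrt(a + b) ≠ sqrt(a) + sqrt(b). In fact, sqrt(5 + 4) = sqrt(9) ≈ 3.0000, while sqrt(5) + sqrt(4) ≈ 4.2361.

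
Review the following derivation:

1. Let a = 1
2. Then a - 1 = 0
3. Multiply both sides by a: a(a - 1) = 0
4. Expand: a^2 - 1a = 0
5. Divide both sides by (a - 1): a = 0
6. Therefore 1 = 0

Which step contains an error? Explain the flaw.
Step 5: Divide both sides by (a - 1): a = 0

Step 5 divides both sides by (a - 1). However, since a = 1, we have (a - 1) = 0. Division by zero is undefined, making this step invalid.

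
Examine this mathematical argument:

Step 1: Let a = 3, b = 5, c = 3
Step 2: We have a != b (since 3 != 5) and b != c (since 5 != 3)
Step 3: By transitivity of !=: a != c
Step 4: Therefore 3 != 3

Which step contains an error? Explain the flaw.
Step 3: By transitivity of !=: a != c

Step 3 incorrectly applies transitivity to the '!=' relation. Transitivity states: if a R b and b R c, then a R c. However, '!=' is not transitive. Counterexample: 3 != 5 and 5 != 3, but 3 = 3 (both equal 3). Transitivity holds for relations like <, <=, =, but not for !=.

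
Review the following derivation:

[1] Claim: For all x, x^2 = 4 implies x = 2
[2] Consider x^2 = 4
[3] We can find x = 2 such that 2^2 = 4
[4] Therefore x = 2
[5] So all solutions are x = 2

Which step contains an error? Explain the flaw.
Step 4: Therefore x = 2

Step 4 incorrectly concludes that x = 2 is the only solution. The proof shows that x = 2 is A solution (existence), but does not show it is the ONLY solution (uniqueness). In fact, x = -2 is also a solution since (-2)^2 = 4. Finding one solution doesn't prove there are no others.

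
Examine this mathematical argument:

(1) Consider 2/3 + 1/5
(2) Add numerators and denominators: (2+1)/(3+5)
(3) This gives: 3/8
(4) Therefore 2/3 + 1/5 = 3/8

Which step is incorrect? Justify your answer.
Step 2: Add numerators and denominators: (2+1)/(3+5)

Step 2 incorrectly adds fractions by separately adding numerators and denominators. This is wrong. The correct method requires a common denominator: 2/3 + 1/5 = (2×5 + 1×3)/(3×5) = 13/15 = 13/15. The method used gives 3/8, which is different.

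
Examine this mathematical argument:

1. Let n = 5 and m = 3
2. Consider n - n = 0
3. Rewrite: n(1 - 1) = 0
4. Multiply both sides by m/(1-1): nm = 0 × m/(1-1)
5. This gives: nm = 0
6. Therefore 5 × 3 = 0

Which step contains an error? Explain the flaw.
Step 4: Multiply both sides by m/(1-1): nm = 0 × m/(1-1)

Step 4 multiplies both sides by m/(1-1). However, 1-1 = 0, so this is multiplication by m/0, which is undefined. We cannot multiply by an undefined expression.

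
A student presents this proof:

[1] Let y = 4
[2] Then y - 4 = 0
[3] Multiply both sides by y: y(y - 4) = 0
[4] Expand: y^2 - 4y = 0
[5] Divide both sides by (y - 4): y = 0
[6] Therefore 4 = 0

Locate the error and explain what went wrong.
Step 5: Divide both sides by (y - 4): y = 0

Step 5 divides both sides by (y - 4). However, since y = 4, we have (y - 4) = 0. Division by zero is undefined, making this step invalid.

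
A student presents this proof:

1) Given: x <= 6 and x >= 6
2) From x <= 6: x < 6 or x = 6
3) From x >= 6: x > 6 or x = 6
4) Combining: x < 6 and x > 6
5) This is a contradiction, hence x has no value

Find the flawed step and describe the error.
Step 4: Combining: x < 6 and x > 6

Step 4 incorrectly combines the conditions. From x <= 6 and x >= 6, the intersection is x = 6. The error treats the 'or' cases as 'and' requirements. The correct conclusion is that x = 6 is the unique solution, not that no solution exists.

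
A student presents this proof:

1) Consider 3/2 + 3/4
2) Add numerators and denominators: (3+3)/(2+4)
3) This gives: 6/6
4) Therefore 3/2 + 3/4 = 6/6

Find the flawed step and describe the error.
Step 2: Add numerators and denominators: (3+3)/(2+4)

Step 2 incorrectly adds fractions by separately adding numerators and denominators. This is wrong. The correct method requires a common denominator: 3/2 + 3/4 = (3×4 + 3×2)/(2×4) = 18/8 = 9/4. The method used gives 6/6, which is different.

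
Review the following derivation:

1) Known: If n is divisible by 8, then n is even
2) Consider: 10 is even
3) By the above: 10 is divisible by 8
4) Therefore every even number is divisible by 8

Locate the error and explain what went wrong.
Step 3: By the above: 10 is divisible by 8

Step 3 commits the fallacy of affirming the consequent. The known fact 'divisible by 8 → even' does NOT imply 'even → divisible by 8'. That would be the converse, which is false. For example, 10 is even but 10 ÷ 8 = 1.25, which is not an integer.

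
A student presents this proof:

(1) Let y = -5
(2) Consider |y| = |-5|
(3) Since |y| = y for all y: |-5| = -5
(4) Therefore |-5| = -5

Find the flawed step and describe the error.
Step 3: Since |y| = y for all y: |-5| = -5

Step 3 incorrectly states that |y| = y for all y. The correct definition is |y| = y when y >= 0, and |y| = -y when y < 0. Since -5 < 0, we have |-5| = -(-5) = 5, not -5.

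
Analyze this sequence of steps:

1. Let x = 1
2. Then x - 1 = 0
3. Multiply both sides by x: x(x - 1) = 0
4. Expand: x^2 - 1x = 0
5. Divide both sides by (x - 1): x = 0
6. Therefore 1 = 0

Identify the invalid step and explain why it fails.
Step 5: Divide both sides by (x - 1): x = 0

Step 5 divides both sides by (x - 1). However, since x = 1, we have (x - 1) = 0. Division by zero is undefined, making this step invalid.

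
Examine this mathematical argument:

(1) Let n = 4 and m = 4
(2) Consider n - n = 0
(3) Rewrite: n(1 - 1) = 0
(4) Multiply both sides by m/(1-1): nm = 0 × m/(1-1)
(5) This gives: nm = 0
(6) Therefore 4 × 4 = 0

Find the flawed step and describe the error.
Step 4: Multiply both sides by m/(1-1): nm = 0 × m/(1-1)

Step 4 multiplies both sides by m/(1-1). However, 1-1 = 0, so this is multiplication by m/0, which is undefined. We cannot multiply by an undefined expression.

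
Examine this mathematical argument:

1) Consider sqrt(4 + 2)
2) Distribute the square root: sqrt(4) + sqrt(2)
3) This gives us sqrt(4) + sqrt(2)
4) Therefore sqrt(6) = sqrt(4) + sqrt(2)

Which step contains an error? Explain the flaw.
Step 2: Distribute the square root: sqrt(4) + sqrt(2)

Step 2 incorrectly 'distributes' the square root over addition. The square root function does not distribute: sqrt(a + b) ≠ sqrt(a) + sqrt(b). In fact, sqrt(4 + 2) = sqrt(6) ≈ 2.4495, while sqrt(4) + sqrt(2) ≈ 3.4142.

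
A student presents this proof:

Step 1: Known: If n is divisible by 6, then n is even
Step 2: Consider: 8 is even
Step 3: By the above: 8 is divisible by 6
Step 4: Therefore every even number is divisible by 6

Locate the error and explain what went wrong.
Step 3: By the above: 8 is divisible by 6

Step 3 commits the fallacy of affirming the consequent. The known fact 'divisible by 6 → even' does NOT imply 'even → divisible by 6'. That would be the converse, which is false. For example, 8 is even but 8 ÷ 6 = 1.33, which is not an integer.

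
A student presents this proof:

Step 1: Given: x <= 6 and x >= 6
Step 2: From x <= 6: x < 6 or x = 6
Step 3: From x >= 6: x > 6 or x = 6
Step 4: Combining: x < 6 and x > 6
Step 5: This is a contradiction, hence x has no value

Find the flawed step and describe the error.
Step 4: Combining: x < 6 and x > 6

Step 4 incorrectly combines the conditions. From x <= 6 and x >= 6, the intersection is x = 6. The error treats the 'or' cases as 'and' requirements. The correct conclusion is that x = 6 is the unique solution, not that no solution exists.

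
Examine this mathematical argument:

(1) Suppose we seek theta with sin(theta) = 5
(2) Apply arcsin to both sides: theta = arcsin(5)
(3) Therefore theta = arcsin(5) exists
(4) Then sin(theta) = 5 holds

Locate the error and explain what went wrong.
Step 2: Apply arcsin to both sides: theta = arcsin(5)

Step 2 applies arcsin to 5. However, arcsin(x) is only defined for x in [-1, 1] because sin(theta) can only produce values in that range. Since |5| > 1, arcsin(5) is undefined. There is no angle whose sine equals 5.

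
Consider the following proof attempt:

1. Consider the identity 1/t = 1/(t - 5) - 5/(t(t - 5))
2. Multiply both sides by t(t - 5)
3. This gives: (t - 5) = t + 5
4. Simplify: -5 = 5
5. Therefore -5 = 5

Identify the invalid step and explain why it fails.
Step 3: This gives: (t - 5) = t + 5

Step 3 makes a sign error when clearing denominators. Multiplying -5/(t(t - 5)) by t(t - 5) gives -5, not +5. The correct result is (t - 5) = t - 5, which is trivially true, not (t - 5) = t + 5. (Step 1 is a valid identity: 1/(t - 5) - 5/(t(t - 5)) = (t - 5)/(t(t - 5)) = 1/t.)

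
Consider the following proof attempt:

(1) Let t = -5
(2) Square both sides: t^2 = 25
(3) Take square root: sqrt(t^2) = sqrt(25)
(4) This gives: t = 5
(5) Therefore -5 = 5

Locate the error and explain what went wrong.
Step 4: This gives: t = 5

Step 4 incorrectly states that sqrt(t^2) = t. The correct identity is sqrt(t^2) = |t|. Since t = -5 < 0, we have sqrt(t^2) = |-5| = 5, not t = -5.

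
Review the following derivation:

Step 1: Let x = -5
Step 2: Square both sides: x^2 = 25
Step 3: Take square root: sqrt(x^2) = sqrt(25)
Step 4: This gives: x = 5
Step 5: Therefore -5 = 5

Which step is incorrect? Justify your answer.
Step 4: This gives: x = 5

Step 4 incorrectly states that sqrt(x^2) = x. The correct identity is sqrt(x^2) = |x|. Since x = -5 < 0, we have sqrt(x^2) = |-5| = 5, not x = -5.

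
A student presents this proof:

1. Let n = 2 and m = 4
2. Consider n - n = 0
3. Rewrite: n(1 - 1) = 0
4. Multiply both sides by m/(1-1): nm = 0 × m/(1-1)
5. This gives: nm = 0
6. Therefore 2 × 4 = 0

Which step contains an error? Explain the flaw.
Step 4: Multiply both sides by m/(1-1): nm = 0 × m/(1-1)

Step 4 multiplies both sides by m/(1-1). However, 1-1 = 0, so this is multiplication by m/0, which is undefined. We cannot multiply by an undefined expression.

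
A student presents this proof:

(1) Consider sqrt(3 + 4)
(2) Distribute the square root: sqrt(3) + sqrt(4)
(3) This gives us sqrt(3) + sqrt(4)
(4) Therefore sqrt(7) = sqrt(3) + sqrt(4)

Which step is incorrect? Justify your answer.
Step 2: Distribute the square root: sqrt(3) + sqrt(4)

Step 2 incorrectly 'distributes' the square root over addition. The square root function does not distribute: sqrt(a + b) ≠ sqrt(a) + sqrt(b). In fact, sqrt(3 + 4) = sqrt(7) ≈ 2.6458, while sqrt(3) + sqrt(4) ≈ 3.7321.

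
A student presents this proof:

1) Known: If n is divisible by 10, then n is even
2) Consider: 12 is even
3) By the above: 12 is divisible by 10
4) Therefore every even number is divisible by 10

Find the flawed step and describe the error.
Step 3: By the above: 12 is divisible by 10

Step 3 commits the fallacy of affirming the consequent. The known fact 'divisible by 10 → even' does NOT imply 'even → divisible by 10'. That would be the converse, which is false. For example, 12 is even but 12 ÷ 10 = 1.20, which is not an integer.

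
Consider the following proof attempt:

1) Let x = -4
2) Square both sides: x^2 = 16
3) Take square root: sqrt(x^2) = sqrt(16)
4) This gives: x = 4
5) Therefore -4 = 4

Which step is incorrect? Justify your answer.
Step 4: This gives: x = 4

Step 4 incorrectly states that sqrt(x^2) = x. The correct identity is sqrt(x^2) = |x|. Since x = -4 < 0, we have sqrt(x^2) = |-4| = 4, not x = -4.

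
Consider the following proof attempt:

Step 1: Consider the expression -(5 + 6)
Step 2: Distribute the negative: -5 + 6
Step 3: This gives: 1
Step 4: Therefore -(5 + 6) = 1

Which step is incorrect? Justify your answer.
Step 2: Distribute the negative: -5 + 6

Step 2 incorrectly distributes the negative sign. The correct distribution is -(5 + 6) = -5 - 6 = -11. The negative must be applied to both terms, not just the first. The error treats -(5 + 6) as -5 + 6, which equals 1 instead of -11.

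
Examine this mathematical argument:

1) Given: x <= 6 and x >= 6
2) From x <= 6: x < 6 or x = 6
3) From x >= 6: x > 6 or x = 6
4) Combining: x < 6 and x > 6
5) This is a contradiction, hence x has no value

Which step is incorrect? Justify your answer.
Step 4: Combining: x < 6 and x > 6

Step 4 incorrectly combines the conditions. From x <= 6 and x >= 6, the intersection is x = 6. The error treats the 'or' cases as 'and' requirements. The correct conclusion is that x = 6 is the unique solution, not that no solution exists.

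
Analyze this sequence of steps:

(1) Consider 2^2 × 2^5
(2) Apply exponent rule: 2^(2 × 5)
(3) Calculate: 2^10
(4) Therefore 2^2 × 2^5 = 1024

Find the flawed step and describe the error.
Step 2: Apply exponent rule: 2^(2 × 5)

Step 2 incorrectly states that a^b × a^c = a^(b×c). The correct rule is a^b × a^c = a^(b+c). The actual value is 2^2 × 2^5 = 2^7 = 128, not 2^10 = 1024.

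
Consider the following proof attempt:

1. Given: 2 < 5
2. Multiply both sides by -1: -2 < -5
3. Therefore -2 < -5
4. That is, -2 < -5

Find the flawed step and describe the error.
Step 2: Multiply both sides by -1: -2 < -5

Step 2 multiplies both sides by -1 but fails to reverse the inequality sign. When multiplying (or dividing) an inequality by a negative number, the direction must be reversed. Since 2 < 5, we should get -2 > -5, i.e., -2 > -5.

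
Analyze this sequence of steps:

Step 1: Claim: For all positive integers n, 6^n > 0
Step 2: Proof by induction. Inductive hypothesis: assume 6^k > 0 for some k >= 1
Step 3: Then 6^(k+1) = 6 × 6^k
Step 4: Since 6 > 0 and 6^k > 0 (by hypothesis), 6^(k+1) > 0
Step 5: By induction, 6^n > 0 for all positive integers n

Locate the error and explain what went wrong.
Step 5: By induction, 6^n > 0 for all positive integers n

Step 5 concludes the proof by induction, but no base case was ever established. A valid induction proof requires: (1) a base case proving 6^1 > 0, and (2) an inductive step showing IF 6^k > 0 THEN 6^(k+1) > 0. Steps 2-4 correctly establish the inductive step, but without the base case the conclusion in step 5 does not follow.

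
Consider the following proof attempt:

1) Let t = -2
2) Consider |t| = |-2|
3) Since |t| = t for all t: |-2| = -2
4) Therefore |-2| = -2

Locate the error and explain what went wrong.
Step 3: Since |t| = t for all t: |-2| = -2

Step 3 incorrectly states that |t| = t for all t. The correct definition is |t| = t when t >= 0, and |t| = -t when t < 0. Since -2 < 0, we have |-2| = -(-2) = 2, not -2.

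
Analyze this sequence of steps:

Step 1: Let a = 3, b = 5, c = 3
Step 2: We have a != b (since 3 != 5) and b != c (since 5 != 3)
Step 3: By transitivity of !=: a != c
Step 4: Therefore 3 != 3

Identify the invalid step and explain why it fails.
Step 3: By transitivity of !=: a != c

Step 3 incorrectly applies transitivity to the '!=' relation. Transitivity states: if a R b and b R c, then a R c. However, '!=' is not transitive. Counterexample: 3 != 5 and 5 != 3, but 3 = 3 (both equal 3). Transitivity holds for relations like <, <=, =, but not for !=.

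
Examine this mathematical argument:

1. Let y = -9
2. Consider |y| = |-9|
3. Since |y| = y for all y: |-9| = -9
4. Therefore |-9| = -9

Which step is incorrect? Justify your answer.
Step 3: Since |y| = y for all y: |-9| = -9

Step 3 incorrectly states that |y| = y for all y. The correct definition is |y| = y when y >= 0, and |y| = -y when y < 0. Since -9 < 0, we have |-9| = -(-9) = 9, not -9.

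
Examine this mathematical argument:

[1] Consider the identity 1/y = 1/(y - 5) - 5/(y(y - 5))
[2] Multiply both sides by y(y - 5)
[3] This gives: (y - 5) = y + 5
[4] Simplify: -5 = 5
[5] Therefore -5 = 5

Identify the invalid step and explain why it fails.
Step 3: This gives: (y - 5) = y + 5

Step 3 makes a sign error when clearing denominators. Multiplying -5/(y(y - 5)) by y(y - 5) gives -5, not +5. The correct result is (y - 5) = y - 5, which is trivially true, not (y - 5) = y + 5. (Step 1 is a valid identity: 1/(y - 5) - 5/(y(y - 5)) = (y - 5)/(y(y - 5)) = 1/y.)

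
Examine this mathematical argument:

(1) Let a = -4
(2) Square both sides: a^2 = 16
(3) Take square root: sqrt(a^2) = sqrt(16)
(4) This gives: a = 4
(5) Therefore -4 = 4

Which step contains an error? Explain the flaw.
Step 4: This gives: a = 4

Step 4 incorrectly states that sqrt(a^2) = a. The correct identity is sqrt(a^2) = |a|. Since a = -4 < 0, we have sqrt(a^2) = |-4| = 4, not a = -4.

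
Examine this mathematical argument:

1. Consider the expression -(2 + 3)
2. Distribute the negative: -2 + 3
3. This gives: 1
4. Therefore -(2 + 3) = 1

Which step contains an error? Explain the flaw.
Step 2: Distribute the negative: -2 + 3

Step 2 incorrectly distributes the negative sign. The correct distribution is -(2 + 3) = -2 - 3 = -5. The negative must be applied to both terms, not just the first. The error treats -(2 + 3) as -2 + 3, which equals 1 instead of -5.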